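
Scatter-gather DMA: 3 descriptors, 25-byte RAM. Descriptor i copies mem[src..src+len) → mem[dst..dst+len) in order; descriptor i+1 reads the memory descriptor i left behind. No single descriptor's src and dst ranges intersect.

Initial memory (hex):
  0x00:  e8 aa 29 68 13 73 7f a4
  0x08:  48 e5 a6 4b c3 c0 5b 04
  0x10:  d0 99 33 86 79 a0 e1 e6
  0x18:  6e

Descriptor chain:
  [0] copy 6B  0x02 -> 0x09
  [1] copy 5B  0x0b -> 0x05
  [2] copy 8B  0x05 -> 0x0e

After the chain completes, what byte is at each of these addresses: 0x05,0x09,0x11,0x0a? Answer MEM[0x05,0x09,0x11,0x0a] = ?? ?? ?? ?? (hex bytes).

MEM[0x05,0x09,0x11,0x0a] = 13 04 a4 68

D0: mem[0x09..0x0e] <- [29 68 13 73 7f a4]
D1: mem[0x05..0x09] <- [13 73 7f a4 04]
D2: mem[0x0e..0x15] <- [13 73 7f a4 04 68 13 73]
query mem[0x05]=0x13, mem[0x09]=0x04, mem[0x11]=0xa4, mem[0x0a]=0x68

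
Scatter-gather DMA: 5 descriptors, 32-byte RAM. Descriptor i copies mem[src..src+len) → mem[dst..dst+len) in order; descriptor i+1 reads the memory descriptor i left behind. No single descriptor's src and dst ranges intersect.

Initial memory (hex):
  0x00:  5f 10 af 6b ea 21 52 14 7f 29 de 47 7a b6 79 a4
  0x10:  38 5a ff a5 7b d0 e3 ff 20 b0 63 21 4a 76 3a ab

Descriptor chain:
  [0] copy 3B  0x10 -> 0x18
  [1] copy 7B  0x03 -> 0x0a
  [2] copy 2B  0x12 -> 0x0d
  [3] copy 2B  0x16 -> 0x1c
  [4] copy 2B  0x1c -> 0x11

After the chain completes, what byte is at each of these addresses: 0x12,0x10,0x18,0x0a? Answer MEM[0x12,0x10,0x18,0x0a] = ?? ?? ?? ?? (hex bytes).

#0 dst[0x18+3] := {0x38,0x5a,0xff}
#1 dst[0x0a+7] := {0x6b,0xea,0x21,0x52,0x14,0x7f,0x29}
#2 dst[0x0d+2] := {0xff,0xa5}
#3 dst[0x1c+2] := {0xe3,0xff}
#4 dst[0x11+2] := {0xe3,0xff}
query mem[0x12]=0xff, mem[0x10]=0x29, mem[0x18]=0x38, mem[0x0a]=0x6b

MEM[0x12,0x10,0x18,0x0a] = ff 29 38 6b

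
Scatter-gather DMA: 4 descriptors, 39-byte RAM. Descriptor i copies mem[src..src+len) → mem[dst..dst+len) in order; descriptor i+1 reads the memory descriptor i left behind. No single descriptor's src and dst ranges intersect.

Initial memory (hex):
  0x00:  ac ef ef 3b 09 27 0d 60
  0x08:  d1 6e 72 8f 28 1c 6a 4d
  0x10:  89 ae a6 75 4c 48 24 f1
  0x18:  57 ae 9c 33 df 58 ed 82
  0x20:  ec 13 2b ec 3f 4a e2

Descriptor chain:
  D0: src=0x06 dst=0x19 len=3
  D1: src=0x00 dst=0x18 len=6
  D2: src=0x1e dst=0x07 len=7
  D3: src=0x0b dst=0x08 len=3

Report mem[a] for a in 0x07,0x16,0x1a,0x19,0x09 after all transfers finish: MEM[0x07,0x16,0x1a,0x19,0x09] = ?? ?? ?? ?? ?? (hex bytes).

MEM[0x07,0x16,0x1a,0x19,0x09] = ed 24 ef ef ec

D0: mem[0x19..0x1b] <- [0d 60 d1]
D1: mem[0x18..0x1d] <- [ac ef ef 3b 09 27]
D2: mem[0x07..0x0d] <- [ed 82 ec 13 2b ec 3f]
D3: mem[0x08..0x0a] <- [2b ec 3f]
query mem[0x07]=0xed, mem[0x16]=0x24, mem[0x1a]=0xef, mem[0x19]=0xef, mem[0x09]=0xec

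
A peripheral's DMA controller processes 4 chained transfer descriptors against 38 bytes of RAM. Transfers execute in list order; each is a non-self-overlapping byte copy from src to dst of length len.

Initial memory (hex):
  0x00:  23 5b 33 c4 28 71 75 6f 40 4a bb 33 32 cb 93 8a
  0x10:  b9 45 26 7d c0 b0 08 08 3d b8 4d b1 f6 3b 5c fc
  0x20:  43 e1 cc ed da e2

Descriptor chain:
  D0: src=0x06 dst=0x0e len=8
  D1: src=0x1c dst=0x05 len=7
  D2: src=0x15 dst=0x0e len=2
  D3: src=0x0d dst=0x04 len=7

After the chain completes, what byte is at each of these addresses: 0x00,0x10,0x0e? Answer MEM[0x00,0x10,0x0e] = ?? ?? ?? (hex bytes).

MEM[0x00,0x10,0x0e] = 23 40 cb

[0] 0x06->0x0e len=8 : 75 6f 40 4a bb 33 32 cb
[1] 0x1c->0x05 len=7 : f6 3b 5c fc 43 e1 cc
[2] 0x15->0x0e len=2 : cb 08
[3] 0x0d->0x04 len=7 : cb cb 08 40 4a bb 33
query mem[0x00]=0x23, mem[0x10]=0x40, mem[0x0e]=0xcb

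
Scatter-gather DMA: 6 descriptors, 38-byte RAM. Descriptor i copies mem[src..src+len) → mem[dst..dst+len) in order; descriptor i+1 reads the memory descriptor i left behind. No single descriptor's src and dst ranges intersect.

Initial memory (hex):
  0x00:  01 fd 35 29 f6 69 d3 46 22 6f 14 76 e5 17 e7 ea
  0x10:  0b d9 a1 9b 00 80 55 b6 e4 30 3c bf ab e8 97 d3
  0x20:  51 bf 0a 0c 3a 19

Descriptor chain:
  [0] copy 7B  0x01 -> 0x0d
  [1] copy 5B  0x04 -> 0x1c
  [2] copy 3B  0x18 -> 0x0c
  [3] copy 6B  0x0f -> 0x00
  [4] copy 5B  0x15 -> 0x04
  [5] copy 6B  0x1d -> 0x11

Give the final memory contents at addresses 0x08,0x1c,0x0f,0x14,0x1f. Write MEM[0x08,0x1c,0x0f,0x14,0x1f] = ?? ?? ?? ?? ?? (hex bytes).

MEM[0x08,0x1c,0x0f,0x14,0x1f] = 30 f6 29 22 46

[0] 0x01->0x0d len=7 : fd 35 29 f6 69 d3 46
[1] 0x04->0x1c len=5 : f6 69 d3 46 22
[2] 0x18->0x0c len=3 : e4 30 3c
[3] 0x0f->0x00 len=6 : 29 f6 69 d3 46 00
[4] 0x15->0x04 len=5 : 80 55 b6 e4 30
[5] 0x1d->0x11 len=6 : 69 d3 46 22 bf 0a
query mem[0x08]=0x30, mem[0x1c]=0xf6, mem[0x0f]=0x29, mem[0x14]=0x22, mem[0x1f]=0x46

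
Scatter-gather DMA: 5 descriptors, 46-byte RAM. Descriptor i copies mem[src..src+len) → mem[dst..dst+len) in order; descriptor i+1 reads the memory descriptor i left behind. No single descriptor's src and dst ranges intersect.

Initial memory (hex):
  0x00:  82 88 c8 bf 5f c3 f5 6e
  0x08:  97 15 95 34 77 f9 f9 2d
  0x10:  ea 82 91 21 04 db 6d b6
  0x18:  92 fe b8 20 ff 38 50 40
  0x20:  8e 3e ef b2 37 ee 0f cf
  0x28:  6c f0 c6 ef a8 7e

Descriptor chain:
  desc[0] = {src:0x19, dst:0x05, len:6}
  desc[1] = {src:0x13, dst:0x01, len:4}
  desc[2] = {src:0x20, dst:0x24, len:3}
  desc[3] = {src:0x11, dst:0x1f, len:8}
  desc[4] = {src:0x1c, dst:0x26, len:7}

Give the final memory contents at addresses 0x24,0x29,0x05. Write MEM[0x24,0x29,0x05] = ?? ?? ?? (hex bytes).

MEM[0x24,0x29,0x05] = 6d 82 fe

D0: mem[0x05..0x0a] <- [fe b8 20 ff 38 50]
D1: mem[0x01..0x04] <- [21 04 db 6d]
D2: mem[0x24..0x26] <- [8e 3e ef]
D3: mem[0x1f..0x26] <- [82 91 21 04 db 6d b6 92]
D4: mem[0x26..0x2c] <- [ff 38 50 82 91 21 04]
query mem[0x24]=0x6d, mem[0x29]=0x82, mem[0x05]=0xfe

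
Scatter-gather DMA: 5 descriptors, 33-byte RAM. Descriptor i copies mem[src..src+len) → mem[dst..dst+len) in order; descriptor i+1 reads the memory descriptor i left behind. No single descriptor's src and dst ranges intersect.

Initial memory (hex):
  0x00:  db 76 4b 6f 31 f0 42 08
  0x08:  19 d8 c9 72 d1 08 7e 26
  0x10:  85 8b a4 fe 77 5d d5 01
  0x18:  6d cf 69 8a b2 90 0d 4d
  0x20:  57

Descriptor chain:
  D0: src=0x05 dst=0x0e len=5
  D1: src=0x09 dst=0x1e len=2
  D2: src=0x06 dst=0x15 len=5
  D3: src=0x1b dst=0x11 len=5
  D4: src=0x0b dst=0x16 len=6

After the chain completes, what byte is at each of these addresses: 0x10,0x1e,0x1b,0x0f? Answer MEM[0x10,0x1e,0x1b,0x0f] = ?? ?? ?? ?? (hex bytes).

  after D0: wrote 5B at 0x0e = f0420819d8
  after D1: wrote 2B at 0x1e = d8c9
  after D2: wrote 5B at 0x15 = 420819d8c9
  after D3: wrote 5B at 0x11 = 8ab290d8c9
  after D4: wrote 6B at 0x16 = 72d108f04208
query mem[0x10]=0x08, mem[0x1e]=0xd8, mem[0x1b]=0x08, mem[0x0f]=0x42

MEM[0x10,0x1e,0x1b,0x0f] = 08 d8 08 42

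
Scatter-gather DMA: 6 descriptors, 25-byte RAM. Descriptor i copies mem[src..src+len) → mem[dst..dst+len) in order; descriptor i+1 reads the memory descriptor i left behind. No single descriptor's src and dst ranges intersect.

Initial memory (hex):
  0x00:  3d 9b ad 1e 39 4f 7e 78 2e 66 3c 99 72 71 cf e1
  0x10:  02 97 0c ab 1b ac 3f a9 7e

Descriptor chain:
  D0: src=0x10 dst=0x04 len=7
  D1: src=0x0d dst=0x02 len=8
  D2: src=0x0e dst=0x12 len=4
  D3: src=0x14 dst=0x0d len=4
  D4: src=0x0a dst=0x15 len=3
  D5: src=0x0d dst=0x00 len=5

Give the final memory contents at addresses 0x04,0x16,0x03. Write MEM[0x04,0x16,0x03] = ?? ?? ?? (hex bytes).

MEM[0x04,0x16,0x03] = 97 99 a9

#0 dst[0x04+7] := {0x02,0x97,0x0c,0xab,0x1b,0xac,0x3f}
#1 dst[0x02+8] := {0x71,0xcf,0xe1,0x02,0x97,0x0c,0xab,0x1b}
#2 dst[0x12+4] := {0xcf,0xe1,0x02,0x97}
#3 dst[0x0d+4] := {0x02,0x97,0x3f,0xa9}
#4 dst[0x15+3] := {0x3f,0x99,0x72}
#5 dst[0x00+5] := {0x02,0x97,0x3f,0xa9,0x97}
query mem[0x04]=0x97, mem[0x16]=0x99, mem[0x03]=0xa9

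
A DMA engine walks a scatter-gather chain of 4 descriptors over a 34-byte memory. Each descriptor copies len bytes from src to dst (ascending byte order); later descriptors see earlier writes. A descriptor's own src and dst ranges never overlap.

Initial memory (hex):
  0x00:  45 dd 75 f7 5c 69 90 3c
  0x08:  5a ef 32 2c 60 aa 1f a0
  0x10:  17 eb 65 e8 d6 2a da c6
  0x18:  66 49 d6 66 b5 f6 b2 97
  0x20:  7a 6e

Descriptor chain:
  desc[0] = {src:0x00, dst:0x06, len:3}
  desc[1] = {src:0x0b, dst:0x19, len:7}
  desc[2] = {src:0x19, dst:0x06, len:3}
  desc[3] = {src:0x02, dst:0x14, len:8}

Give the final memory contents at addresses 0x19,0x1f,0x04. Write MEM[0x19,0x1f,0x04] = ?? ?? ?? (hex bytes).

MEM[0x19,0x1f,0x04] = 60 eb 5c

#0 dst[0x06+3] := {0x45,0xdd,0x75}
#1 dst[0x19+7] := {0x2c,0x60,0xaa,0x1f,0xa0,0x17,0xeb}
#2 dst[0x06+3] := {0x2c,0x60,0xaa}
#3 dst[0x14+8] := {0x75,0xf7,0x5c,0x69,0x2c,0x60,0xaa,0xef}
query mem[0x19]=0x60, mem[0x1f]=0xeb, mem[0x04]=0x5c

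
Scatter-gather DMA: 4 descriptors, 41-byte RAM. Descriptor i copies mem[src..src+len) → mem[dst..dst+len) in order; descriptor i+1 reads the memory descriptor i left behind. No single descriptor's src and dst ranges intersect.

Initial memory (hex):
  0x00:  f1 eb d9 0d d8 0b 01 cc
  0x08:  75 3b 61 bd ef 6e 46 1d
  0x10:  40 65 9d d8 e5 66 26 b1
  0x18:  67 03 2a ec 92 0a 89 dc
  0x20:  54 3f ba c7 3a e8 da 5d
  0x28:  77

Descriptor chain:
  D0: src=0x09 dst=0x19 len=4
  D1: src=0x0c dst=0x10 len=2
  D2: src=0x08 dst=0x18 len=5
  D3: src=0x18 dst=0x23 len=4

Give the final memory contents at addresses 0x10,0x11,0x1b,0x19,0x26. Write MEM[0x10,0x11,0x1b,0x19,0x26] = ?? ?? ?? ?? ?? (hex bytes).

MEM[0x10,0x11,0x1b,0x19,0x26] = ef 6e bd 3b bd

[0] 0x09->0x19 len=4 : 3b 61 bd ef
[1] 0x0c->0x10 len=2 : ef 6e
[2] 0x08->0x18 len=5 : 75 3b 61 bd ef
[3] 0x18->0x23 len=4 : 75 3b 61 bd
query mem[0x10]=0xef, mem[0x11]=0x6e, mem[0x1b]=0xbd, mem[0x19]=0x3b, mem[0x26]=0xbd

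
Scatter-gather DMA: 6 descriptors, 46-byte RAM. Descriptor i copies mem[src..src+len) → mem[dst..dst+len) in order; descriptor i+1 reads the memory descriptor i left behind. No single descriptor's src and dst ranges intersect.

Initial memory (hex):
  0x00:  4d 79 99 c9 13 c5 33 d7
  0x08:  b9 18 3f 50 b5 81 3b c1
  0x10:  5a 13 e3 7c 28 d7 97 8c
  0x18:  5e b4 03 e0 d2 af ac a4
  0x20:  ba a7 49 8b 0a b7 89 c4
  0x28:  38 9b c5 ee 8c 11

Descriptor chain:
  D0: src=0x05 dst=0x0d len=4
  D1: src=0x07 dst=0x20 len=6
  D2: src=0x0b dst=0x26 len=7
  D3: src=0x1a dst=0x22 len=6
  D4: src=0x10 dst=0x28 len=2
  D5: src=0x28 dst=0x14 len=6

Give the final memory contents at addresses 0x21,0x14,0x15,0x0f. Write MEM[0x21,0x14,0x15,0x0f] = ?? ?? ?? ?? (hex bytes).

MEM[0x21,0x14,0x15,0x0f] = b9 b9 13 d7

#0 dst[0x0d+4] := {0xc5,0x33,0xd7,0xb9}
#1 dst[0x20+6] := {0xd7,0xb9,0x18,0x3f,0x50,0xb5}
#2 dst[0x26+7] := {0x50,0xb5,0xc5,0x33,0xd7,0xb9,0x13}
#3 dst[0x22+6] := {0x03,0xe0,0xd2,0xaf,0xac,0xa4}
#4 dst[0x28+2] := {0xb9,0x13}
#5 dst[0x14+6] := {0xb9,0x13,0xd7,0xb9,0x13,0x11}
query mem[0x21]=0xb9, mem[0x14]=0xb9, mem[0x15]=0x13, mem[0x0f]=0xd7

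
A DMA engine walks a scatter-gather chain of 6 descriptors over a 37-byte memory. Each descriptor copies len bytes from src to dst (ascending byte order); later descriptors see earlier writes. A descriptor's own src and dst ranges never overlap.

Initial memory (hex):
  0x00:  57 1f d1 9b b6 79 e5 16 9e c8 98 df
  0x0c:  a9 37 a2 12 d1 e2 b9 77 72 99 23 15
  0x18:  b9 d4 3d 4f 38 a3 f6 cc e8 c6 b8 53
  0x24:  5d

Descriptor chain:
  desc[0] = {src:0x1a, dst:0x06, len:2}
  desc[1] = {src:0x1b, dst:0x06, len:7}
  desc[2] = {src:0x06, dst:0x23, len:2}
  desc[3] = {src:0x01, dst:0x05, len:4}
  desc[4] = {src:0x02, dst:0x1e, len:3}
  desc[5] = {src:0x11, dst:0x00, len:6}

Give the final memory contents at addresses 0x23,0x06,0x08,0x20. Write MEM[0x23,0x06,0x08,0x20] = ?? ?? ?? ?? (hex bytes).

MEM[0x23,0x06,0x08,0x20] = 4f d1 b6 b6

  after D0: wrote 2B at 0x06 = 3d4f
  after D1: wrote 7B at 0x06 = 4f38a3f6cce8c6
  after D2: wrote 2B at 0x23 = 4f38
  after D3: wrote 4B at 0x05 = 1fd19bb6
  after D4: wrote 3B at 0x1e = d19bb6
  after D5: wrote 6B at 0x00 = e2b977729923
query mem[0x23]=0x4f, mem[0x06]=0xd1, mem[0x08]=0xb6, mem[0x20]=0xb6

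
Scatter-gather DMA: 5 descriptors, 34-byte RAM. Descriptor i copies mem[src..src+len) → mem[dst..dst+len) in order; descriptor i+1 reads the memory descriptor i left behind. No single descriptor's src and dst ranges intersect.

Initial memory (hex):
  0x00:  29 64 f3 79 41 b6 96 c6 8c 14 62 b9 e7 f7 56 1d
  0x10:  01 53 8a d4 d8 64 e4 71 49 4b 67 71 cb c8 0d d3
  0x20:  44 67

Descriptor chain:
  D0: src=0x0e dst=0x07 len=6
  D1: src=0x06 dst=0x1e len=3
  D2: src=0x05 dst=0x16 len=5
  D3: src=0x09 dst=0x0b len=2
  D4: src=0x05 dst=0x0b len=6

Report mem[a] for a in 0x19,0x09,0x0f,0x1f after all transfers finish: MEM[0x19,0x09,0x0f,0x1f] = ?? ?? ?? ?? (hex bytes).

MEM[0x19,0x09,0x0f,0x1f] = 1d 01 01 56

#0 dst[0x07+6] := {0x56,0x1d,0x01,0x53,0x8a,0xd4}
#1 dst[0x1e+3] := {0x96,0x56,0x1d}
#2 dst[0x16+5] := {0xb6,0x96,0x56,0x1d,0x01}
#3 dst[0x0b+2] := {0x01,0x53}
#4 dst[0x0b+6] := {0xb6,0x96,0x56,0x1d,0x01,0x53}
query mem[0x19]=0x1d, mem[0x09]=0x01, mem[0x0f]=0x01, mem[0x1f]=0x56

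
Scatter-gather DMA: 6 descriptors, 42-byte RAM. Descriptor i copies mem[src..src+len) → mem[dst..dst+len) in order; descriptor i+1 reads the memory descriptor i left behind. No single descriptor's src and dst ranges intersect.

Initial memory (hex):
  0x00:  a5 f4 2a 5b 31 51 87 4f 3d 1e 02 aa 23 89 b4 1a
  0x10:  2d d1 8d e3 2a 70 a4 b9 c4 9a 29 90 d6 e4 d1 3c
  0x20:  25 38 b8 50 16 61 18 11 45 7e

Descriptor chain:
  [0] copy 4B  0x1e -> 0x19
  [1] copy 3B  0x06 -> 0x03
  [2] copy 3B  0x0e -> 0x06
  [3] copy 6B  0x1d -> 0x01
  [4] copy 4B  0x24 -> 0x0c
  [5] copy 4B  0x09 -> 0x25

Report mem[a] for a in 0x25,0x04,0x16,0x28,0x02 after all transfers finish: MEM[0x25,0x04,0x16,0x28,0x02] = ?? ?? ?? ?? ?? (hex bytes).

MEM[0x25,0x04,0x16,0x28,0x02] = 1e 25 a4 16 d1

#0 dst[0x19+4] := {0xd1,0x3c,0x25,0x38}
#1 dst[0x03+3] := {0x87,0x4f,0x3d}
#2 dst[0x06+3] := {0xb4,0x1a,0x2d}
#3 dst[0x01+6] := {0xe4,0xd1,0x3c,0x25,0x38,0xb8}
#4 dst[0x0c+4] := {0x16,0x61,0x18,0x11}
#5 dst[0x25+4] := {0x1e,0x02,0xaa,0x16}
query mem[0x25]=0x1e, mem[0x04]=0x25, mem[0x16]=0xa4, mem[0x28]=0x16, mem[0x02]=0xd1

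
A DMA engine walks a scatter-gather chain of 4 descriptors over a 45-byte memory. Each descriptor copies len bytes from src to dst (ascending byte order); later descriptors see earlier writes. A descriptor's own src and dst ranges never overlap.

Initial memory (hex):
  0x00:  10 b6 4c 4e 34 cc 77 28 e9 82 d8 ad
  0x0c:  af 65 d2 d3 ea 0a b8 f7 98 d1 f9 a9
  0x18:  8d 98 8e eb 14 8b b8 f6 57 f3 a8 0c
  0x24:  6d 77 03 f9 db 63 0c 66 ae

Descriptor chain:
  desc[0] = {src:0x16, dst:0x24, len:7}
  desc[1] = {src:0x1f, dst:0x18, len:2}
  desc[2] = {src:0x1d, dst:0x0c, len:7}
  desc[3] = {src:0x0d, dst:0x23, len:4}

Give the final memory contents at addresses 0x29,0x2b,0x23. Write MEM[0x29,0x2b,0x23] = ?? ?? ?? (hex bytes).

[0] 0x16->0x24 len=7 : f9 a9 8d 98 8e eb 14
[1] 0x1f->0x18 len=2 : f6 57
[2] 0x1d->0x0c len=7 : 8b b8 f6 57 f3 a8 0c
[3] 0x0d->0x23 len=4 : b8 f6 57 f3
query mem[0x29]=0xeb, mem[0x2b]=0x66, mem[0x23]=0xb8

MEM[0x29,0x2b,0x23] = eb 66 b8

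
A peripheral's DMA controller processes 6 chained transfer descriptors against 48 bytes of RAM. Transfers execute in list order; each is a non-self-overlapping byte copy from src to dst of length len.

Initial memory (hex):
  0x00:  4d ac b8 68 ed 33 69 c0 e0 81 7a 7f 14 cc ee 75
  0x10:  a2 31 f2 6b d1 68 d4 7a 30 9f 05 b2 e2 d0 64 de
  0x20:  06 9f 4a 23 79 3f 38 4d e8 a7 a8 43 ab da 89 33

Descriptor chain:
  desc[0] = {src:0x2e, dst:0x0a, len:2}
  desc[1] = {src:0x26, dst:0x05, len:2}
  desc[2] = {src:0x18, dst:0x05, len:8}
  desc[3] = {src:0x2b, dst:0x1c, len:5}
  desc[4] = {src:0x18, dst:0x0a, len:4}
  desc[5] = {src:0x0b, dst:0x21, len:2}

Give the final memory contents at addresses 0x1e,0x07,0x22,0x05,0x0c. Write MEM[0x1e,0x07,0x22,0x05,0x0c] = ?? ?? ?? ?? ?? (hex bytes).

MEM[0x1e,0x07,0x22,0x05,0x0c] = da 05 05 30 05

[0] 0x2e->0x0a len=2 : 89 33
[1] 0x26->0x05 len=2 : 38 4d
[2] 0x18->0x05 len=8 : 30 9f 05 b2 e2 d0 64 de
[3] 0x2b->0x1c len=5 : 43 ab da 89 33
[4] 0x18->0x0a len=4 : 30 9f 05 b2
[5] 0x0b->0x21 len=2 : 9f 05
query mem[0x1e]=0xda, mem[0x07]=0x05, mem[0x22]=0x05, mem[0x05]=0x30, mem[0x0c]=0x05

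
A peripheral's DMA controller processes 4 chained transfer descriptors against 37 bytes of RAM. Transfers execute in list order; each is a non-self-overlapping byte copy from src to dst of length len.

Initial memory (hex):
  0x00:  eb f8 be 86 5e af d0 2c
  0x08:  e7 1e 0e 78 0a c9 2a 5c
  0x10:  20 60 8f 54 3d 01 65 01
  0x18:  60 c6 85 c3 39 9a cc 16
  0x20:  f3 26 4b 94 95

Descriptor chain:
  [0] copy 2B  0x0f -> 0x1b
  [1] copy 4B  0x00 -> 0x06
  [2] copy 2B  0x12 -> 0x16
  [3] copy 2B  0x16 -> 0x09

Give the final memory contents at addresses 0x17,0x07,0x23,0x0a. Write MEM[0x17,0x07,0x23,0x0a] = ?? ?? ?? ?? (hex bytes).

[0] 0x0f->0x1b len=2 : 5c 20
[1] 0x00->0x06 len=4 : eb f8 be 86
[2] 0x12->0x16 len=2 : 8f 54
[3] 0x16->0x09 len=2 : 8f 54
query mem[0x17]=0x54, mem[0x07]=0xf8, mem[0x23]=0x94, mem[0x0a]=0x54

MEM[0x17,0x07,0x23,0x0a] = 54 f8 94 54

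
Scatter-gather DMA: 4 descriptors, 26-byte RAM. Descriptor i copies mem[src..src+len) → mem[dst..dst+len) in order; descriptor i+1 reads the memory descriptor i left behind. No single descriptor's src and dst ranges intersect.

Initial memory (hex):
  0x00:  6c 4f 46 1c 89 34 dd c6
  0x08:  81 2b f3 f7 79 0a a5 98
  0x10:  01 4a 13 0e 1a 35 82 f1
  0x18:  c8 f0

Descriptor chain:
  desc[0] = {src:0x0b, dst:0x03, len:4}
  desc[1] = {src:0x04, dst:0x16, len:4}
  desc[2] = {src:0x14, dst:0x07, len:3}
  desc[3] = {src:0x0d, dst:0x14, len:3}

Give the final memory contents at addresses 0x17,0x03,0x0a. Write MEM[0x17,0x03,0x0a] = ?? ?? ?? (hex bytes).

MEM[0x17,0x03,0x0a] = 0a f7 f3

  after D0: wrote 4B at 0x03 = f7790aa5
  after D1: wrote 4B at 0x16 = 790aa5c6
  after D2: wrote 3B at 0x07 = 1a3579
  after D3: wrote 3B at 0x14 = 0aa598
query mem[0x17]=0x0a, mem[0x03]=0xf7, mem[0x0a]=0xf3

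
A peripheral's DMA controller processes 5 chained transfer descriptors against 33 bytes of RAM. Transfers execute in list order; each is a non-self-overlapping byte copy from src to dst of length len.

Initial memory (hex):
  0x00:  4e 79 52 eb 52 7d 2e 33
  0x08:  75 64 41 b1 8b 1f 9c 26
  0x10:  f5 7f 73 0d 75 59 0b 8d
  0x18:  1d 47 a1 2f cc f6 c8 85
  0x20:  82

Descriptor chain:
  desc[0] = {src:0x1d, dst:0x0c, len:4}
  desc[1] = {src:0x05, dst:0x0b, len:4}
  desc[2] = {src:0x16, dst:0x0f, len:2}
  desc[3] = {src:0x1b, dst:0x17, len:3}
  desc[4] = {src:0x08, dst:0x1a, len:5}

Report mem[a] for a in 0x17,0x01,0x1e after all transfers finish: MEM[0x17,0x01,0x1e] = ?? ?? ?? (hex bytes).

MEM[0x17,0x01,0x1e] = 2f 79 2e

[0] 0x1d->0x0c len=4 : f6 c8 85 82
[1] 0x05->0x0b len=4 : 7d 2e 33 75
[2] 0x16->0x0f len=2 : 0b 8d
[3] 0x1b->0x17 len=3 : 2f cc f6
[4] 0x08->0x1a len=5 : 75 64 41 7d 2e
query mem[0x17]=0x2f, mem[0x01]=0x79, mem[0x1e]=0x2e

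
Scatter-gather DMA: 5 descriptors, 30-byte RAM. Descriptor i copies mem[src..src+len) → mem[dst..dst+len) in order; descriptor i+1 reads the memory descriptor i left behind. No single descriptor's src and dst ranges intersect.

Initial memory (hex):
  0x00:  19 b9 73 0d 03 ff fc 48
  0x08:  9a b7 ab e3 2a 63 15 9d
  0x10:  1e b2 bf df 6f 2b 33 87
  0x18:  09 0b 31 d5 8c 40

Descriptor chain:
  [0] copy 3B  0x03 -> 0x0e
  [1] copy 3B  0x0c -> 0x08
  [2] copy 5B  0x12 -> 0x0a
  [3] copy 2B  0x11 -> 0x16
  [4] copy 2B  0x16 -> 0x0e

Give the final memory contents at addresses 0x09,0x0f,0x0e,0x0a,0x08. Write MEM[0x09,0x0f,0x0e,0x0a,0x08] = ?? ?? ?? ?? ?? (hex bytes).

MEM[0x09,0x0f,0x0e,0x0a,0x08] = 63 bf b2 bf 2a

#0 dst[0x0e+3] := {0x0d,0x03,0xff}
#1 dst[0x08+3] := {0x2a,0x63,0x0d}
#2 dst[0x0a+5] := {0xbf,0xdf,0x6f,0x2b,0x33}
#3 dst[0x16+2] := {0xb2,0xbf}
#4 dst[0x0e+2] := {0xb2,0xbf}
query mem[0x09]=0x63, mem[0x0f]=0xbf, mem[0x0e]=0xb2, mem[0x0a]=0xbf, mem[0x08]=0x2a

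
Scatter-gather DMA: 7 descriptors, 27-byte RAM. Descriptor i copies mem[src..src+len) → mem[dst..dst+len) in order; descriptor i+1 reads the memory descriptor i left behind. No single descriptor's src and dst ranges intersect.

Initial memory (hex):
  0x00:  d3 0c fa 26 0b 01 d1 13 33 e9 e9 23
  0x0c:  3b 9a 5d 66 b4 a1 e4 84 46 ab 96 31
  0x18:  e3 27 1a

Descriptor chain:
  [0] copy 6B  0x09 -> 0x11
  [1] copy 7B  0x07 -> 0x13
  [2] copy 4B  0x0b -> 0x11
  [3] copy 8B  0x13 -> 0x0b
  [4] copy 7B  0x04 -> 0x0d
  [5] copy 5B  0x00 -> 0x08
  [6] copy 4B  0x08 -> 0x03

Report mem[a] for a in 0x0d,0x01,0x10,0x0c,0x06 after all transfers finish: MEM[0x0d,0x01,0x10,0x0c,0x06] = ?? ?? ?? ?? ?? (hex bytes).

MEM[0x0d,0x01,0x10,0x0c,0x06] = 0b 0c 13 0b 26

  after D0: wrote 6B at 0x11 = e9e9233b9a5d
  after D1: wrote 7B at 0x13 = 1333e9e9233b9a
  after D2: wrote 4B at 0x11 = 233b9a5d
  after D3: wrote 8B at 0x0b = 9a5de9e9233b9a1a
  after D4: wrote 7B at 0x0d = 0b01d11333e9e9
  after D5: wrote 5B at 0x08 = d30cfa260b
  after D6: wrote 4B at 0x03 = d30cfa26
query mem[0x0d]=0x0b, mem[0x01]=0x0c, mem[0x10]=0x13, mem[0x0c]=0x0b, mem[0x06]=0x26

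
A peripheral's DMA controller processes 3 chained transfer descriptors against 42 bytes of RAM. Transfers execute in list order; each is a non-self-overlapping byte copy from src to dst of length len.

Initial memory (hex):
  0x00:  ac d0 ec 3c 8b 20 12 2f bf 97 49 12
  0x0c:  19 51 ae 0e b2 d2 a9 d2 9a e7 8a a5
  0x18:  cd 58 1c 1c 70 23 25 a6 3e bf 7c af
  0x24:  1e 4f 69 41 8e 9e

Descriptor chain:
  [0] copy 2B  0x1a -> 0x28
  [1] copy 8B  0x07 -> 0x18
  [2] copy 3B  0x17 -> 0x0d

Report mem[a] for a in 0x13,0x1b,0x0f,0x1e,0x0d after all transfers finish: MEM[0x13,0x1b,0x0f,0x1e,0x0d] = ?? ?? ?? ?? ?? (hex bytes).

[0] 0x1a->0x28 len=2 : 1c 1c
[1] 0x07->0x18 len=8 : 2f bf 97 49 12 19 51 ae
[2] 0x17->0x0d len=3 : a5 2f bf
query mem[0x13]=0xd2, mem[0x1b]=0x49, mem[0x0f]=0xbf, mem[0x1e]=0x51, mem[0x0d]=0xa5

MEM[0x13,0x1b,0x0f,0x1e,0x0d] = d2 49 bf 51 a5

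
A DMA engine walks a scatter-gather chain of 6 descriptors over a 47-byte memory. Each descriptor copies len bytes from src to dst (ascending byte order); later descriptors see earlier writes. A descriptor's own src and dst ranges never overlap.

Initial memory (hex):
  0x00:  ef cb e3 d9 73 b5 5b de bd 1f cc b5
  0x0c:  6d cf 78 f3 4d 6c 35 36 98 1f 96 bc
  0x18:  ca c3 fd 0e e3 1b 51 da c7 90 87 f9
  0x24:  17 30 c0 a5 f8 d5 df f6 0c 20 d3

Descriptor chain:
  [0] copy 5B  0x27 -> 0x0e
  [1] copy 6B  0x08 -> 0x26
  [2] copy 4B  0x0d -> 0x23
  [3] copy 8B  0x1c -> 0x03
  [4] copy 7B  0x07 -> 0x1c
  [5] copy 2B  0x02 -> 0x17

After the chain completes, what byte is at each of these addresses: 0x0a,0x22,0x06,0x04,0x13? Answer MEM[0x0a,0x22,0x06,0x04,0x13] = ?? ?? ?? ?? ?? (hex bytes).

[0] 0x27->0x0e len=5 : a5 f8 d5 df f6
[1] 0x08->0x26 len=6 : bd 1f cc b5 6d cf
[2] 0x0d->0x23 len=4 : cf a5 f8 d5
[3] 0x1c->0x03 len=8 : e3 1b 51 da c7 90 87 cf
[4] 0x07->0x1c len=7 : c7 90 87 cf b5 6d cf
[5] 0x02->0x17 len=2 : e3 e3
query mem[0x0a]=0xcf, mem[0x22]=0xcf, mem[0x06]=0xda, mem[0x04]=0x1b, mem[0x13]=0x36

MEM[0x0a,0x22,0x06,0x04,0x13] = cf cf da 1b 36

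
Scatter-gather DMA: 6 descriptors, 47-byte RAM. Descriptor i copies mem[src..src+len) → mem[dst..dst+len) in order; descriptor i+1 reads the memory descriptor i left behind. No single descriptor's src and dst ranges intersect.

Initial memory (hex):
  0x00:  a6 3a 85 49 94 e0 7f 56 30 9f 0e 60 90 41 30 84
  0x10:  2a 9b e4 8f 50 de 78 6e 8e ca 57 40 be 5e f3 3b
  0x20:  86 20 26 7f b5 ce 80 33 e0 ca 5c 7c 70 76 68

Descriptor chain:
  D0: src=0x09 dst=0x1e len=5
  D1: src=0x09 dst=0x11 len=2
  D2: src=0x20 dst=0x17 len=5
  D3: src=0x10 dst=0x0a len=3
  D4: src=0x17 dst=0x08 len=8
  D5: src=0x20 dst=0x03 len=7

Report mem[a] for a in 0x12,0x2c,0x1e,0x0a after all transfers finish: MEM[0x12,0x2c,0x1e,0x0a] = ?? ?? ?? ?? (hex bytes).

MEM[0x12,0x2c,0x1e,0x0a] = 0e 70 9f 41

D0: mem[0x1e..0x22] <- [9f 0e 60 90 41]
D1: mem[0x11..0x12] <- [9f 0e]
D2: mem[0x17..0x1b] <- [60 90 41 7f b5]
D3: mem[0x0a..0x0c] <- [2a 9f 0e]
D4: mem[0x08..0x0f] <- [60 90 41 7f b5 be 5e 9f]
D5: mem[0x03..0x09] <- [60 90 41 7f b5 ce 80]
query mem[0x12]=0x0e, mem[0x2c]=0x70, mem[0x1e]=0x9f, mem[0x0a]=0x41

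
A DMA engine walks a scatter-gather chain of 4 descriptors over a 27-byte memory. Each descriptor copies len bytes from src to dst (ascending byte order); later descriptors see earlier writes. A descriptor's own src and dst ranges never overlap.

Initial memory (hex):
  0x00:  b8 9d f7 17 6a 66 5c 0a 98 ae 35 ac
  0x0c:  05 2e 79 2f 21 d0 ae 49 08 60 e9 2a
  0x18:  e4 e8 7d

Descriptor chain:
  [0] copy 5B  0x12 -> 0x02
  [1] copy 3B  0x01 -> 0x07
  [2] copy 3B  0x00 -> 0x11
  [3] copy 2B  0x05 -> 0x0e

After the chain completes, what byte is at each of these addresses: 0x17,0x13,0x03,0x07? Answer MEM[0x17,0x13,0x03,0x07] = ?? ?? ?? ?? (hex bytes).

  after D0: wrote 5B at 0x02 = ae490860e9
  after D1: wrote 3B at 0x07 = 9dae49
  after D2: wrote 3B at 0x11 = b89dae
  after D3: wrote 2B at 0x0e = 60e9
query mem[0x17]=0x2a, mem[0x13]=0xae, mem[0x03]=0x49, mem[0x07]=0x9d

MEM[0x17,0x13,0x03,0x07] = 2a ae 49 9d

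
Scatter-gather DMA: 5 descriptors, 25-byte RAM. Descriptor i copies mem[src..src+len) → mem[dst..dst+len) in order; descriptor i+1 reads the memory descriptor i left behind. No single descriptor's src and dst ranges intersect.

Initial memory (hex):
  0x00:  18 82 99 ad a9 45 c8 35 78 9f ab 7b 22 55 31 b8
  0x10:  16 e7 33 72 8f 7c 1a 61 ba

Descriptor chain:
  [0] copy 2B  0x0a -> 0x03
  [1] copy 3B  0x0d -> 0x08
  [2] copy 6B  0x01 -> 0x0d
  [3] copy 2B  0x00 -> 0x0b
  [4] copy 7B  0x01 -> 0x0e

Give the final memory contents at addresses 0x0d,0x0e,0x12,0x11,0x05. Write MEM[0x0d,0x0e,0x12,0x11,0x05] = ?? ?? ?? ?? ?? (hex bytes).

#0 dst[0x03+2] := {0xab,0x7b}
#1 dst[0x08+3] := {0x55,0x31,0xb8}
#2 dst[0x0d+6] := {0x82,0x99,0xab,0x7b,0x45,0xc8}
#3 dst[0x0b+2] := {0x18,0x82}
#4 dst[0x0e+7] := {0x82,0x99,0xab,0x7b,0x45,0xc8,0x35}
query mem[0x0d]=0x82, mem[0x0e]=0x82, mem[0x12]=0x45, mem[0x11]=0x7b, mem[0x05]=0x45

MEM[0x0d,0x0e,0x12,0x11,0x05] = 82 82 45 7b 45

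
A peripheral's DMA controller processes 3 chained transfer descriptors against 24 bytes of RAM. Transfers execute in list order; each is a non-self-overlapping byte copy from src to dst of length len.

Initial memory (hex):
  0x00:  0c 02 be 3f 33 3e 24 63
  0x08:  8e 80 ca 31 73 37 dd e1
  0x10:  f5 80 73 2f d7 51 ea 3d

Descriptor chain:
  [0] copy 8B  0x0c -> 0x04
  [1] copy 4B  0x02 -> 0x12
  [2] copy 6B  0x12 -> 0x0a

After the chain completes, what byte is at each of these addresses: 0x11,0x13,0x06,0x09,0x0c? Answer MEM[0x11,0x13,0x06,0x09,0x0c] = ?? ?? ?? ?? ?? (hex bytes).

[0] 0x0c->0x04 len=8 : 73 37 dd e1 f5 80 73 2f
[1] 0x02->0x12 len=4 : be 3f 73 37
[2] 0x12->0x0a len=6 : be 3f 73 37 ea 3d
query mem[0x11]=0x80, mem[0x13]=0x3f, mem[0x06]=0xdd, mem[0x09]=0x80, mem[0x0c]=0x73

MEM[0x11,0x13,0x06,0x09,0x0c] = 80 3f dd 80 73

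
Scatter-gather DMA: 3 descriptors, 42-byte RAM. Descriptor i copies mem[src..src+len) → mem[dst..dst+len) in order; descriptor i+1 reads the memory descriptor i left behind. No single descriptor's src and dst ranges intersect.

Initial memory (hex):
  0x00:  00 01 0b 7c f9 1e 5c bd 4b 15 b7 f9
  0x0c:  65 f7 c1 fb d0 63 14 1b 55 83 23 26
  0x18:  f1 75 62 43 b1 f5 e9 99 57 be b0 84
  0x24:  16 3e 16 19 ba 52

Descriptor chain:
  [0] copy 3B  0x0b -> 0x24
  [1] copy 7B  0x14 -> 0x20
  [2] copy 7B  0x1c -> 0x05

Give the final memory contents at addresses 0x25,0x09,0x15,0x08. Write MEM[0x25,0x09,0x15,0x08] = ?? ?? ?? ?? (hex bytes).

MEM[0x25,0x09,0x15,0x08] = 75 55 83 99

[0] 0x0b->0x24 len=3 : f9 65 f7
[1] 0x14->0x20 len=7 : 55 83 23 26 f1 75 62
[2] 0x1c->0x05 len=7 : b1 f5 e9 99 55 83 23
query mem[0x25]=0x75, mem[0x09]=0x55, mem[0x15]=0x83, mem[0x08]=0x99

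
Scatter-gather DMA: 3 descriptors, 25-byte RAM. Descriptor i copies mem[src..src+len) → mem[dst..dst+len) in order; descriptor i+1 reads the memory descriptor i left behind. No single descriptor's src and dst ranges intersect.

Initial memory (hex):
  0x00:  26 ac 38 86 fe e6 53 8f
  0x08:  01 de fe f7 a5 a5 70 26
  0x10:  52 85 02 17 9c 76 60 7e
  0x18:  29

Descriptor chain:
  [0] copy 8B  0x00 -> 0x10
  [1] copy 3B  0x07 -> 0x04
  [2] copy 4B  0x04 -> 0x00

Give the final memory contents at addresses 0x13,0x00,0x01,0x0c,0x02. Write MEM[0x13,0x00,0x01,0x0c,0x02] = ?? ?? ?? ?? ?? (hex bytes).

MEM[0x13,0x00,0x01,0x0c,0x02] = 86 8f 01 a5 de

D0: mem[0x10..0x17] <- [26 ac 38 86 fe e6 53 8f]
D1: mem[0x04..0x06] <- [8f 01 de]
D2: mem[0x00..0x03] <- [8f 01 de 8f]
query mem[0x13]=0x86, mem[0x00]=0x8f, mem[0x01]=0x01, mem[0x0c]=0xa5, mem[0x02]=0xde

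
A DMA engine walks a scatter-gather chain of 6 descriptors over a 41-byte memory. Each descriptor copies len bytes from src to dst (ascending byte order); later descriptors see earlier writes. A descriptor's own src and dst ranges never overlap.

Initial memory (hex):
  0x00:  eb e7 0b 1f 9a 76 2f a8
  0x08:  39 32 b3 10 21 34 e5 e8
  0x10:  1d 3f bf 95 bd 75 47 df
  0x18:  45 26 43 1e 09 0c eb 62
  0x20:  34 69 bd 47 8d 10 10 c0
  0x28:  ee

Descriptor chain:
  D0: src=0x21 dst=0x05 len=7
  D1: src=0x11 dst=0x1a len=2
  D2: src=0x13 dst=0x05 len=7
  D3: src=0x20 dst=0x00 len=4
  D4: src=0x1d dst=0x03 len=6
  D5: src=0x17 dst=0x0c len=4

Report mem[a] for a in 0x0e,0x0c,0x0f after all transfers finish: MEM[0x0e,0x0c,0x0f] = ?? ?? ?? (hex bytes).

D0: mem[0x05..0x0b] <- [69 bd 47 8d 10 10 c0]
D1: mem[0x1a..0x1b] <- [3f bf]
D2: mem[0x05..0x0b] <- [95 bd 75 47 df 45 26]
D3: mem[0x00..0x03] <- [34 69 bd 47]
D4: mem[0x03..0x08] <- [0c eb 62 34 69 bd]
D5: mem[0x0c..0x0f] <- [df 45 26 3f]
query mem[0x0e]=0x26, mem[0x0c]=0xdf, mem[0x0f]=0x3f

MEM[0x0e,0x0c,0x0f] = 26 df 3f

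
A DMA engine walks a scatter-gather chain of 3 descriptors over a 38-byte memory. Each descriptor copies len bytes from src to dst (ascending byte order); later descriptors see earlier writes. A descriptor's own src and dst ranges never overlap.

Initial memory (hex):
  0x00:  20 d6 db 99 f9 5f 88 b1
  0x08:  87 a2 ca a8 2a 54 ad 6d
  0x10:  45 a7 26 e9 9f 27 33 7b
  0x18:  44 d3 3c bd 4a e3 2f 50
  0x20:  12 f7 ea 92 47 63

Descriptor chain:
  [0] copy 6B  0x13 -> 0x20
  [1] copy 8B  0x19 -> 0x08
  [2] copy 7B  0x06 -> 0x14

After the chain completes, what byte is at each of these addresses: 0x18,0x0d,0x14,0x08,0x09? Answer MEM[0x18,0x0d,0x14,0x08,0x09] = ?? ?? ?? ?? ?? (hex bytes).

MEM[0x18,0x0d,0x14,0x08,0x09] = bd 2f 88 d3 3c

  after D0: wrote 6B at 0x20 = e99f27337b44
  after D1: wrote 8B at 0x08 = d33cbd4ae32f50e9
  after D2: wrote 7B at 0x14 = 88b1d33cbd4ae3
query mem[0x18]=0xbd, mem[0x0d]=0x2f, mem[0x14]=0x88, mem[0x08]=0xd3, mem[0x09]=0x3c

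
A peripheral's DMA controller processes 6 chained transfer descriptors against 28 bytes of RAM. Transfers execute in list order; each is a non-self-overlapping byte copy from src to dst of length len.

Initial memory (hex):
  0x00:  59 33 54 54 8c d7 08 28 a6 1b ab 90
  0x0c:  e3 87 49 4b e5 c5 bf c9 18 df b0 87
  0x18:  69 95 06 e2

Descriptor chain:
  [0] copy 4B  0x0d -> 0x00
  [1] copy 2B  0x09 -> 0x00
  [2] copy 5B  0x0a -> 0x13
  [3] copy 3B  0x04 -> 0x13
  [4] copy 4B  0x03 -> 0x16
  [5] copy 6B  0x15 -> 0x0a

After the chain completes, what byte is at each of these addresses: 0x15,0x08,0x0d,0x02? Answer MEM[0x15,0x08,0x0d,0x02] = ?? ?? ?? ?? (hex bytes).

[0] 0x0d->0x00 len=4 : 87 49 4b e5
[1] 0x09->0x00 len=2 : 1b ab
[2] 0x0a->0x13 len=5 : ab 90 e3 87 49
[3] 0x04->0x13 len=3 : 8c d7 08
[4] 0x03->0x16 len=4 : e5 8c d7 08
[5] 0x15->0x0a len=6 : 08 e5 8c d7 08 06
query mem[0x15]=0x08, mem[0x08]=0xa6, mem[0x0d]=0xd7, mem[0x02]=0x4b

MEM[0x15,0x08,0x0d,0x02] = 08 a6 d7 4b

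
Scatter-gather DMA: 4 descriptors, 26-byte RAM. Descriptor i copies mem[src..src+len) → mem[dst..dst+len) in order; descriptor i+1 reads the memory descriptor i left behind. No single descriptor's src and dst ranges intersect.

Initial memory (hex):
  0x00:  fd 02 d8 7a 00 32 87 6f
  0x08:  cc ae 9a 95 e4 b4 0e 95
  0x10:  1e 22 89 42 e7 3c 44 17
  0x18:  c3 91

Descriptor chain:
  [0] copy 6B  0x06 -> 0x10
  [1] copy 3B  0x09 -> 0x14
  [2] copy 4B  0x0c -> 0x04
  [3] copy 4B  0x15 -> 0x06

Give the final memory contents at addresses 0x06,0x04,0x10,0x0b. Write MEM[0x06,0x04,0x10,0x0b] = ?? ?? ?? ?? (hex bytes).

D0: mem[0x10..0x15] <- [87 6f cc ae 9a 95]
D1: mem[0x14..0x16] <- [ae 9a 95]
D2: mem[0x04..0x07] <- [e4 b4 0e 95]
D3: mem[0x06..0x09] <- [9a 95 17 c3]
query mem[0x06]=0x9a, mem[0x04]=0xe4, mem[0x10]=0x87, mem[0x0b]=0x95

MEM[0x06,0x04,0x10,0x0b] = 9a e4 87 95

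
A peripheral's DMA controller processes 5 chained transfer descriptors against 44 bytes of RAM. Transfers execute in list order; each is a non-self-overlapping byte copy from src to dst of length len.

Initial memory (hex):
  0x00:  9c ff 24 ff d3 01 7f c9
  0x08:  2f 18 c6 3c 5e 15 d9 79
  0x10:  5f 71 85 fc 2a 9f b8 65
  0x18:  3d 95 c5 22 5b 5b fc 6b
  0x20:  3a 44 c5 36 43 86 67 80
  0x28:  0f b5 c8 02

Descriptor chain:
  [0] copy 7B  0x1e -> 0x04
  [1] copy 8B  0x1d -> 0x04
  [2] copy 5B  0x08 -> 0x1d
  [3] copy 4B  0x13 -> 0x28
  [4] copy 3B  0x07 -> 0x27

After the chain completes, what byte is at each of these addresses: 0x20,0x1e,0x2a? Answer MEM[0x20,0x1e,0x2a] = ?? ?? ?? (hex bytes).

MEM[0x20,0x1e,0x2a] = 43 c5 9f

#0 dst[0x04+7] := {0xfc,0x6b,0x3a,0x44,0xc5,0x36,0x43}
#1 dst[0x04+8] := {0x5b,0xfc,0x6b,0x3a,0x44,0xc5,0x36,0x43}
#2 dst[0x1d+5] := {0x44,0xc5,0x36,0x43,0x5e}
#3 dst[0x28+4] := {0xfc,0x2a,0x9f,0xb8}
#4 dst[0x27+3] := {0x3a,0x44,0xc5}
query mem[0x20]=0x43, mem[0x1e]=0xc5, mem[0x2a]=0x9f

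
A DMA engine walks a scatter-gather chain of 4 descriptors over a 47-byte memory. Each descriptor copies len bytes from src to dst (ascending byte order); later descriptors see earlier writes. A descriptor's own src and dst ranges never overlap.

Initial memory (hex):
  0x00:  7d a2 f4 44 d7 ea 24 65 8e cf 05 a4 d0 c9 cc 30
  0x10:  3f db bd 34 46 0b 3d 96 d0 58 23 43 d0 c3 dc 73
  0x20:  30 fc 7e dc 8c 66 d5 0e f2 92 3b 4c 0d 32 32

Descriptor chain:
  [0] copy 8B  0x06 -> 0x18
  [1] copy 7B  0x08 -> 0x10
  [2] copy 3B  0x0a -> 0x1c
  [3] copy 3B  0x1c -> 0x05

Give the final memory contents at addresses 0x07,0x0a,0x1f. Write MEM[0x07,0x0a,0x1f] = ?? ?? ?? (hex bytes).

[0] 0x06->0x18 len=8 : 24 65 8e cf 05 a4 d0 c9
[1] 0x08->0x10 len=7 : 8e cf 05 a4 d0 c9 cc
[2] 0x0a->0x1c len=3 : 05 a4 d0
[3] 0x1c->0x05 len=3 : 05 a4 d0
query mem[0x07]=0xd0, mem[0x0a]=0x05, mem[0x1f]=0xc9

MEM[0x07,0x0a,0x1f] = d0 05 c9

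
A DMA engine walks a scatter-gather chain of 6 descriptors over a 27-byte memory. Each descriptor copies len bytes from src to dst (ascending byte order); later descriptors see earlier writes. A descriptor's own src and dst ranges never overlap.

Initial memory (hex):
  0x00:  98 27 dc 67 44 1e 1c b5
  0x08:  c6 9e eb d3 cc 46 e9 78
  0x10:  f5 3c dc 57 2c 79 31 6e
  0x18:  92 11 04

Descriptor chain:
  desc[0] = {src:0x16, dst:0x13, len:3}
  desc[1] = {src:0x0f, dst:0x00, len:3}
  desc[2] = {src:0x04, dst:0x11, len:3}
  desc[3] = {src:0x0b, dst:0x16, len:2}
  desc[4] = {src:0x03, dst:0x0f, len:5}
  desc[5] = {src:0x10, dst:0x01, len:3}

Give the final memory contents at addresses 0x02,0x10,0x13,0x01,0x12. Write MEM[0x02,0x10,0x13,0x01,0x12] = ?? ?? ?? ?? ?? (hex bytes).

MEM[0x02,0x10,0x13,0x01,0x12] = 1e 44 b5 44 1c

[0] 0x16->0x13 len=3 : 31 6e 92
[1] 0x0f->0x00 len=3 : 78 f5 3c
[2] 0x04->0x11 len=3 : 44 1e 1c
[3] 0x0b->0x16 len=2 : d3 cc
[4] 0x03->0x0f len=5 : 67 44 1e 1c b5
[5] 0x10->0x01 len=3 : 44 1e 1c
query mem[0x02]=0x1e, mem[0x10]=0x44, mem[0x13]=0xb5, mem[0x01]=0x44, mem[0x12]=0x1c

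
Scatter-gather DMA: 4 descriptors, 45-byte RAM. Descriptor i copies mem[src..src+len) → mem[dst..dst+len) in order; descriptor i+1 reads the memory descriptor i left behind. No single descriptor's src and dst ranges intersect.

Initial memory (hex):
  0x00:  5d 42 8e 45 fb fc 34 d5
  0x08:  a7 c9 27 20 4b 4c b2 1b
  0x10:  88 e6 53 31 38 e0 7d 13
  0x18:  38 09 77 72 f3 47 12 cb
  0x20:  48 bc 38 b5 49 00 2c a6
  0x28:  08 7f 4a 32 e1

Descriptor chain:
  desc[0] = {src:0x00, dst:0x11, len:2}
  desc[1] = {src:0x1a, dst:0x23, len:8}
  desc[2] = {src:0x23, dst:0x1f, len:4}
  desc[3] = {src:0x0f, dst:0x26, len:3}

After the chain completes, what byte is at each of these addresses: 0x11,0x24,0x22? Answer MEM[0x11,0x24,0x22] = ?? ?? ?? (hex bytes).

[0] 0x00->0x11 len=2 : 5d 42
[1] 0x1a->0x23 len=8 : 77 72 f3 47 12 cb 48 bc
[2] 0x23->0x1f len=4 : 77 72 f3 47
[3] 0x0f->0x26 len=3 : 1b 88 5d
query mem[0x11]=0x5d, mem[0x24]=0x72, mem[0x22]=0x47

MEM[0x11,0x24,0x22] = 5d 72 47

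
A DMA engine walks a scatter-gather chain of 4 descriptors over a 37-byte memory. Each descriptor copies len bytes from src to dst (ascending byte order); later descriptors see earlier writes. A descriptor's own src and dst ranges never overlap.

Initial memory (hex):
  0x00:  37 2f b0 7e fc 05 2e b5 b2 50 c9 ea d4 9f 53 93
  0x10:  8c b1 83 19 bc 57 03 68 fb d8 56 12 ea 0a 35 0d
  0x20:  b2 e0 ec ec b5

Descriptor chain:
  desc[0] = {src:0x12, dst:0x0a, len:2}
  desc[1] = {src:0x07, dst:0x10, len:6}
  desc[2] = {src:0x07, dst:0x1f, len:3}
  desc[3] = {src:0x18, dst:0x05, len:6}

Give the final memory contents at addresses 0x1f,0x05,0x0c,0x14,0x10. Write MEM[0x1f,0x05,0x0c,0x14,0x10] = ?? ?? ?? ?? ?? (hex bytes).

D0: mem[0x0a..0x0b] <- [83 19]
D1: mem[0x10..0x15] <- [b5 b2 50 83 19 d4]
D2: mem[0x1f..0x21] <- [b5 b2 50]
D3: mem[0x05..0x0a] <- [fb d8 56 12 ea 0a]
query mem[0x1f]=0xb5, mem[0x05]=0xfb, mem[0x0c]=0xd4, mem[0x14]=0x19, mem[0x10]=0xb5

MEM[0x1f,0x05,0x0c,0x14,0x10] = b5 fb d4 19 b5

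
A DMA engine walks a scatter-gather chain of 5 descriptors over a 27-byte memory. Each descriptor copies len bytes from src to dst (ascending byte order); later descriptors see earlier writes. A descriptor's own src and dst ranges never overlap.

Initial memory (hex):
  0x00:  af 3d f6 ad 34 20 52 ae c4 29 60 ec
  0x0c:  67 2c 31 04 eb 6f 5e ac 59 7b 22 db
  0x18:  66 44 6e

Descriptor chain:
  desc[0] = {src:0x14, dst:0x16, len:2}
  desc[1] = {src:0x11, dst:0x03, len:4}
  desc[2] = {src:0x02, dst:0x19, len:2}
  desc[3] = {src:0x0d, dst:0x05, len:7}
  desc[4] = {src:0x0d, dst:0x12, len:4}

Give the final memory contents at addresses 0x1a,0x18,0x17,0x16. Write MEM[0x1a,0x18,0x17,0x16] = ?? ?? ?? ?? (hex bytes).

  after D0: wrote 2B at 0x16 = 597b
  after D1: wrote 4B at 0x03 = 6f5eac59
  after D2: wrote 2B at 0x19 = f66f
  after D3: wrote 7B at 0x05 = 2c3104eb6f5eac
  after D4: wrote 4B at 0x12 = 2c3104eb
query mem[0x1a]=0x6f, mem[0x18]=0x66, mem[0x17]=0x7b, mem[0x16]=0x59

MEM[0x1a,0x18,0x17,0x16] = 6f 66 7b 59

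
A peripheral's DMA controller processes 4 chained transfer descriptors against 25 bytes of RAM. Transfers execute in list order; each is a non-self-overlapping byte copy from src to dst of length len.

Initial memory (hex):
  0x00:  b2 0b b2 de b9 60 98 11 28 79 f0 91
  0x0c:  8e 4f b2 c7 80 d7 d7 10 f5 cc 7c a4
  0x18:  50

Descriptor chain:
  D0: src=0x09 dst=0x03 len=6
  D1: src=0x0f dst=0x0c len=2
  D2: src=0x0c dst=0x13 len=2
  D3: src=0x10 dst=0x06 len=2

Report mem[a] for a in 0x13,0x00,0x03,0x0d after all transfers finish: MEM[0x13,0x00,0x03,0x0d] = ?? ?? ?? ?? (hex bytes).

  after D0: wrote 6B at 0x03 = 79f0918e4fb2
  after D1: wrote 2B at 0x0c = c780
  after D2: wrote 2B at 0x13 = c780
  after D3: wrote 2B at 0x06 = 80d7
query mem[0x13]=0xc7, mem[0x00]=0xb2, mem[0x03]=0x79, mem[0x0d]=0x80

MEM[0x13,0x00,0x03,0x0d] = c7 b2 79 80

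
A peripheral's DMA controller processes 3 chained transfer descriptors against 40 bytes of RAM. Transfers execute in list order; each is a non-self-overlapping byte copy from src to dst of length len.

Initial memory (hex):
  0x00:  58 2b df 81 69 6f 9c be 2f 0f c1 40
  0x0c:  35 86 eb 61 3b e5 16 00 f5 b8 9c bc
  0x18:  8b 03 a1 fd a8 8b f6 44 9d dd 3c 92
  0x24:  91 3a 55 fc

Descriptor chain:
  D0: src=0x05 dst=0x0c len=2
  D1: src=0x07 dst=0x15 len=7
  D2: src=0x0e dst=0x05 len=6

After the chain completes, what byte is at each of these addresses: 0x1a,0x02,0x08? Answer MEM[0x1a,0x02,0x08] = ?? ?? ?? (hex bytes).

D0: mem[0x0c..0x0d] <- [6f 9c]
D1: mem[0x15..0x1b] <- [be 2f 0f c1 40 6f 9c]
D2: mem[0x05..0x0a] <- [eb 61 3b e5 16 00]
query mem[0x1a]=0x6f, mem[0x02]=0xdf, mem[0x08]=0xe5

MEM[0x1a,0x02,0x08] = 6f df e5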